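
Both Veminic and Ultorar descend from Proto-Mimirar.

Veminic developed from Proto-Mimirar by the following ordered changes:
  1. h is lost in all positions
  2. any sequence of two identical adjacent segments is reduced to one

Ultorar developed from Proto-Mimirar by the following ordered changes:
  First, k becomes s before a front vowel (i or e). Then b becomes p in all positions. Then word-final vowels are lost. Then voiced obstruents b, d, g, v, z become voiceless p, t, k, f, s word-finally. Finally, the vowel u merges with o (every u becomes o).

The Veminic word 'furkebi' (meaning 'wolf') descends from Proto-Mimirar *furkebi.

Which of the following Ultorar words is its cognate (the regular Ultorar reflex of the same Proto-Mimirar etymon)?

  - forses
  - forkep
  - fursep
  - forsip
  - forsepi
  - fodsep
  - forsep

forsep

Ultorar: start from *furkebi.
  rule 1 (palatalisation): furkebi → fursebi
  rule 2 (unconditioned shift): fursebi → fursepi
  rule 3 (apocope): fursepi → fursep
  rule 4: no change — fursep
  rule 5 (vowel merger): fursep → forsep
  ⇒ Ultorar forsep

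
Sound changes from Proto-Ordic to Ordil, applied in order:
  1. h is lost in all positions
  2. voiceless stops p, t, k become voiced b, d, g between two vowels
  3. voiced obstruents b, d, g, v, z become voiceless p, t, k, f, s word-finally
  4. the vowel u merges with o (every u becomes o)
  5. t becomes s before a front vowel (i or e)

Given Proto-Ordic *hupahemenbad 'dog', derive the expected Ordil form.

Ordil: *hupahemenbad
  hupahemenbad → upaemenbad   [h-loss]
  upaemenbad → ubaemenbad   [intervocalic voicing]
  ubaemenbad → ubaemenbat   [final devoicing]
  ubaemenbat → obaemenbat   [vowel merger]
  obaemenbat (rule 5 does not apply)
  giving Ordil obaemenbat.

obaemenbat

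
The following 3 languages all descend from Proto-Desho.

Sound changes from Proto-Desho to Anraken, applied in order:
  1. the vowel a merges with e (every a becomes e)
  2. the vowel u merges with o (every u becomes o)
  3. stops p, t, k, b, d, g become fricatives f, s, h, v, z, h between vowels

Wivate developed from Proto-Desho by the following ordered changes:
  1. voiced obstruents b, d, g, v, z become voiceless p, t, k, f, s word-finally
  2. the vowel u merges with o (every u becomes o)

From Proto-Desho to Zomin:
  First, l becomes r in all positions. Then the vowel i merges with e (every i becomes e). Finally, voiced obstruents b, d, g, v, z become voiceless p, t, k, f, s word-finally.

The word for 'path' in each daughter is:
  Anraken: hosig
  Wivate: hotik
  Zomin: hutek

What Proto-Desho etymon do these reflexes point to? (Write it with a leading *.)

*hutig

Position 2: Anraken has o, Wivate has o, Zomin has u. Zomin preserves u here (none of its changes turn any other segment into u), so the proto-segment is *u.
Position 3: Anraken has s, Wivate has t, Zomin has t. Taking the neighbouring segments as reconstructed: Anraken s could go back to *t or *s; Wivate t can only go back to *t; Zomin t can only go back to *t — the one source consistent with every daughter is *t.
This points to *hutig. Verify forward in each daughter:
Anraken: start from *hutig.
  rule 1: no change — hutig
  rule 2 (vowel merger): hutig → hotig
  rule 3 (intervocalic lenition): hotig → hosig
  ⇒ Anraken hosig
Wivate: *hutig
  hutig → hutik   [final devoicing]
  hutik → hotik   [vowel merger]
  giving Wivate hotik.
Zomin: *hutig > huteg > hutek  (by vowel merger, final devoicing)
No other proto-form is consistent with every reflex, so the reconstruction is *hutig.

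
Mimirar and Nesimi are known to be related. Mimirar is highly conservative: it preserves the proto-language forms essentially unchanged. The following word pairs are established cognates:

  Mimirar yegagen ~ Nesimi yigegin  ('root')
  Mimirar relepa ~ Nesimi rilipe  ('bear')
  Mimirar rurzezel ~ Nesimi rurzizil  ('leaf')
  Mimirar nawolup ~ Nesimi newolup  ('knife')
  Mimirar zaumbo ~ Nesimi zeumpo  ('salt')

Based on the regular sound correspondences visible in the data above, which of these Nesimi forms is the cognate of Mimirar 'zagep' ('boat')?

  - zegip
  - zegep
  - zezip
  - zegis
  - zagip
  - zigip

yegagen ~ yigegin, nawolup ~ newolup — Mimirar a corresponds to Nesimi e after a consonant, before a consonant other than r, m, n, p, b, f, v.
relepa ~ rilipe — Mimirar e corresponds to Nesimi i after a consonant, before a labial obstruent.
Applying these to Mimirar 'zagep':
  zagep → zegep   (a→e after a consonant, before a consonant other than r, m, n, p, b, f, v)
  zegep → zegip   (e→i after a consonant, before a labial obstruent)
So the Nesimi cognate is 'zegip'.

zegip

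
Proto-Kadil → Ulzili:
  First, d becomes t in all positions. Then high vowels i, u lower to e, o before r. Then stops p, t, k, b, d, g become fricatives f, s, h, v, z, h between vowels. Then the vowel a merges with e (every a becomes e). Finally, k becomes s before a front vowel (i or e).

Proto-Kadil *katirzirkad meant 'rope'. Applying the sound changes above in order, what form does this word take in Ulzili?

seserzerset

Ulzili: *katirzirkad > katirzirkat > katerzerkat > kaserzerkat > keserzerket > seserzerset  (by unconditioned shift, pre-rhotic lowering, intervocalic lenition, vowel merger, palatalisation)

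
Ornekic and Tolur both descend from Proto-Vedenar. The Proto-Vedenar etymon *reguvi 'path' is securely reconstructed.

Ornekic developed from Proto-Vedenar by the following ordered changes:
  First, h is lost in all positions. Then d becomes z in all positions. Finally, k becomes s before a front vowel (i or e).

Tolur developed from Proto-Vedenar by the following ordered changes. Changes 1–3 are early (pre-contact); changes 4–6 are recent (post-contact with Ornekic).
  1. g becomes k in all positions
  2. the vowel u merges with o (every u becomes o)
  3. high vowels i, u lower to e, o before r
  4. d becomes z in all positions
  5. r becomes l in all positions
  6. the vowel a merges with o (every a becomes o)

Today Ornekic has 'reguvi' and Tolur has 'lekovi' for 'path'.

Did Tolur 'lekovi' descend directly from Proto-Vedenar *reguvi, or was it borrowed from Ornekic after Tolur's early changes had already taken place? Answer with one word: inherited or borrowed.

inherited

If inherited, *reguvi would pass through all of Tolur's changes:
Tolur: start from *reguvi.
  rule 1 (unconditioned shift): reguvi → rekuvi
  rule 2 (vowel merger): rekuvi → rekovi
  rule 3: no change — rekovi
  rule 4: no change — rekovi
  rule 5 (unconditioned shift): rekovi → lekovi
  rule 6: no change — lekovi
  ⇒ Tolur lekovi
If borrowed from Ornekic 'reguvi' after the early changes, it would undergo only the recent ones:
  rule 4 (unconditioned shift): no change (reguvi)
  rule 5 (unconditioned shift): reguvi → leguvi
  rule 6 (vowel merger): no change (leguvi)
  ⇒ as a loan: leguvi
Tolur 'lekovi' matches the inherited outcome exactly, so it is an inherited cognate, not a loan.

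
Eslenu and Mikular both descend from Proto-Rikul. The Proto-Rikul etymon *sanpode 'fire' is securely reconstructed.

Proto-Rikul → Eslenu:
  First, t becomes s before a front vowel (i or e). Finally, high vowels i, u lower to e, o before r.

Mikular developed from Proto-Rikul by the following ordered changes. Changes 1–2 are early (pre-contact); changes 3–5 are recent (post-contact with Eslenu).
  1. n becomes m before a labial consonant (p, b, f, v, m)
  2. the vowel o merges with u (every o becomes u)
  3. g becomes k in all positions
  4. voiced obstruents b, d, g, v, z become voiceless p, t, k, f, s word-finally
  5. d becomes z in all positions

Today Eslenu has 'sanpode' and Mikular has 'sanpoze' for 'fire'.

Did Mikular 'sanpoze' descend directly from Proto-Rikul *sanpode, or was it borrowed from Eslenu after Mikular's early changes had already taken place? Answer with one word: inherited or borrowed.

If inherited, *sanpode would pass through all of Mikular's changes:
Mikular: *sanpode > sampode > sampude > sampuze  (by nasal place assimilation, vowel merger, unconditioned shift)
If borrowed from Eslenu 'sanpode' after the early changes, it would undergo only the recent ones:
  rule 3 (unconditioned shift): no change (sanpode)
  rule 4 (final devoicing): no change (sanpode)
  rule 5 (unconditioned shift): sanpode → sanpoze
  ⇒ as a loan: sanpoze
Mikular 'sanpoze' matches the loan outcome 'sanpoze', not the inherited 'sampuze' — it skipped the early Mikular changes, so it was borrowed from Eslenu.

borrowed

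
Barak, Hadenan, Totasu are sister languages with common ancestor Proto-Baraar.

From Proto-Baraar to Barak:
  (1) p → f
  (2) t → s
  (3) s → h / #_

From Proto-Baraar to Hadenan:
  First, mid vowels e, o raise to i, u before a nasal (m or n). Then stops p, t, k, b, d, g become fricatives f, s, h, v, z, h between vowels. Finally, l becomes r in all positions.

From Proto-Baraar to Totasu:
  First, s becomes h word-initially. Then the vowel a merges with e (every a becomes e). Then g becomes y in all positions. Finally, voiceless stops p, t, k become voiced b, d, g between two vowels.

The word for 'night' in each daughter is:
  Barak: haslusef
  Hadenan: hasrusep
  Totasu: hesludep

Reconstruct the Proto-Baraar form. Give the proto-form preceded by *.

*haslutep

Position 8: Barak has f, Hadenan has p, Totasu has p. Hadenan preserves p here (none of its changes turn any other segment into p), so the proto-segment is *p.
Position 6: Barak has s, Hadenan has s, Totasu has d. Taking the neighbouring segments as reconstructed: Barak s could go back to *t or *s; Hadenan s could go back to *t or *s; Totasu d could go back to *t or *d — the one source consistent with every daughter is *t.
This points to *haslutep. Verify forward in each daughter:
Barak: start from *haslutep.
  rule 1 (unconditioned shift): haslutep → haslutef
  rule 2 (unconditioned shift): haslutef → haslusef
  rule 3: no change — haslusef
  ⇒ Barak haslusef
Hadenan: start from *haslutep.
  rule 1: no change — haslutep
  rule 2 (intervocalic lenition): haslutep → haslusep
  rule 3 (unconditioned shift): haslusep → hasrusep
  ⇒ Hadenan hasrusep
Totasu: *haslutep > heslutep > hesludep  (by vowel merger, intervocalic voicing)
Only *haslutep yields all of Barak haslusef, Hadenan hasrusep, Totasu hesludep.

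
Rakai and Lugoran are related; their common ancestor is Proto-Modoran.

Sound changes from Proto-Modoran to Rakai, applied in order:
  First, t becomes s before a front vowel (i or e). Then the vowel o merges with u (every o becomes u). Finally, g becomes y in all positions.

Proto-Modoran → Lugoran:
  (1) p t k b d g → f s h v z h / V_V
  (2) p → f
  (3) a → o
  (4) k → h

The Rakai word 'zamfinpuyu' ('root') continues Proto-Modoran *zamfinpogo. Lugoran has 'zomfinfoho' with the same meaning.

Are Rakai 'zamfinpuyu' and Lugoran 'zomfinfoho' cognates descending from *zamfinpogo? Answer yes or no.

yes

Derive the expected Lugoran reflex of *zamfinpogo:
Lugoran: start from *zamfinpogo.
  rule 1 (intervocalic lenition): zamfinpogo → zamfinpoho
  rule 2 (unconditioned shift): zamfinpoho → zamfinfoho
  rule 3 (vowel merger): zamfinfoho → zomfinfoho
  rule 4: no change — zomfinfoho
  ⇒ Lugoran zomfinfoho
Lugoran 'zomfinfoho' matches the regular reflex exactly, so the pair is cognate.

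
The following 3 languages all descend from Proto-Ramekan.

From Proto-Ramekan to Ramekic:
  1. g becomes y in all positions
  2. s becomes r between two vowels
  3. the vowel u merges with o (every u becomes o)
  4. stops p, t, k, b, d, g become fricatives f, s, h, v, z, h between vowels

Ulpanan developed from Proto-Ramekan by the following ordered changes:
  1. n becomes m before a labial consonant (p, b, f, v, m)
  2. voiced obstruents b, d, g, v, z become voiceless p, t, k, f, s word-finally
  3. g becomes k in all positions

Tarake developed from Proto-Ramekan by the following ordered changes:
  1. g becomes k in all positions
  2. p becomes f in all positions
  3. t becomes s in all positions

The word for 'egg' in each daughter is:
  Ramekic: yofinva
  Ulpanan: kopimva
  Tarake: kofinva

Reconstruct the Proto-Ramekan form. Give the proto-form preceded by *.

*gopinva

Position 5: Ramekic has n, Ulpanan has m, Tarake has n. Ramekic preserves n here (none of its changes turn any other segment into n), so the proto-segment is *n.
Position 3: Ramekic has f, Ulpanan has p, Tarake has f. Taking the neighbouring segments as reconstructed: Ramekic f could go back to *p or *f; Ulpanan p can only go back to *p; Tarake f could go back to *p or *f — the one source consistent with every daughter is *p.
Position 1: Ramekic has y, Ulpanan has k, Tarake has k. Taking the neighbouring segments as reconstructed: Ramekic y could go back to *g or *y; Ulpanan k could go back to *k or *g; Tarake k could go back to *k or *g — the one source consistent with every daughter is *g.
This points to *gopinva. Verify forward in each daughter:
Ramekic: *gopinva > yopinva > yofinva  (by unconditioned shift, intervocalic lenition)
Ulpanan: *gopinva > gopimva > kopimva  (by nasal place assimilation, unconditioned shift)
Tarake: *gopinva > kopinva > kofinva  (by unconditioned shift, unconditioned shift)
Only *gopinva yields all of Ramekic yofinva, Ulpanan kopimva, Tarake kofinva.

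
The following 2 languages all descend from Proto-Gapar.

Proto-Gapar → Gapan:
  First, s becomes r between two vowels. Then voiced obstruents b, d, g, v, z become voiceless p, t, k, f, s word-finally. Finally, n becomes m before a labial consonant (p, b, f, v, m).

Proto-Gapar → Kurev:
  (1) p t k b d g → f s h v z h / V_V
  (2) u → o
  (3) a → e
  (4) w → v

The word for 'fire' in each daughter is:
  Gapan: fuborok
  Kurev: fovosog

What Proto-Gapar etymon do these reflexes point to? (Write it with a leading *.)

Position 7: Gapan has k, Kurev has g. Kurev preserves g here (none of its changes turn any other segment into g), so the proto-segment is *g.
Position 3: Gapan has b, Kurev has v. Gapan preserves b here (none of its changes turn any other segment into b), so the proto-segment is *b.
This points to *fubosog. Verify forward in each daughter:
Gapan: start from *fubosog.
  rule 1 (rhotacism): fubosog → fuborog
  rule 2 (final devoicing): fuborog → fuborok
  rule 3: no change — fuborok
  ⇒ Gapan fuborok
Kurev: *fubosog
  fubosog → fuvosog   [intervocalic lenition]
  fuvosog → fovosog   [vowel merger]
  fovosog (rule 3 does not apply)
  fovosog (rule 4 does not apply)
  giving Kurev fovosog.
Only *fubosog yields all of Gapan fuborok, Kurev fovosog.

*fubosog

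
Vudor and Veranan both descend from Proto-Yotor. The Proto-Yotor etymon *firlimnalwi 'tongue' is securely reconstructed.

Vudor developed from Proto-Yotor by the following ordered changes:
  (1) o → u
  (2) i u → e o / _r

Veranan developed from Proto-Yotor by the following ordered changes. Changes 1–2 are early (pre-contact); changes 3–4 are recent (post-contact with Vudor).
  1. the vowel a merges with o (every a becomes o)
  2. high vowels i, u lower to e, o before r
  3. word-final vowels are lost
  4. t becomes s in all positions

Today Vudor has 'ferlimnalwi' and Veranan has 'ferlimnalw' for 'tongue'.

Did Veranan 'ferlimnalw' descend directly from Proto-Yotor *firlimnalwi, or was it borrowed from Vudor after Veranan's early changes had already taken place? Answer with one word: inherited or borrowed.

borrowed

If inherited, *firlimnalwi would pass through all of Veranan's changes:
Veranan: *firlimnalwi > firlimnolwi > ferlimnolwi > ferlimnolw  (by vowel merger, pre-rhotic lowering, apocope)
If borrowed from Vudor 'ferlimnalwi' after the early changes, it would undergo only the recent ones:
  rule 3 (apocope): ferlimnalwi → ferlimnalw
  rule 4 (unconditioned shift): no change (ferlimnalw)
  ⇒ as a loan: ferlimnalw
Veranan 'ferlimnalw' matches the loan outcome 'ferlimnalw', not the inherited 'ferlimnolw' — it skipped the early Veranan changes, so it was borrowed from Vudor.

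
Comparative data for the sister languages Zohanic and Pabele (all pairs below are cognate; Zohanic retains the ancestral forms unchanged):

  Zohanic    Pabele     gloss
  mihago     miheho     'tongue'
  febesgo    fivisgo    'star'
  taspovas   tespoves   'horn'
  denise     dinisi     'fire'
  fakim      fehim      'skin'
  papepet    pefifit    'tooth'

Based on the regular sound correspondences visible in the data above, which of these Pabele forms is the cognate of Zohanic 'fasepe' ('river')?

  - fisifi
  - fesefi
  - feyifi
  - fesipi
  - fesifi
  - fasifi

mihago ~ miheho, taspovas ~ tespoves — Zohanic a corresponds to Pabele e after a consonant, before a consonant other than r, m, n, p, b, f, v.
papepet ~ pefifit — Zohanic e corresponds to Pabele i after a consonant, before a labial obstruent.
papepet ~ pefifit — Zohanic p corresponds to Pabele f between vowels (before a front vowel).
denise ~ dinisi — Zohanic e corresponds to Pabele i word-finally.
Applying these to Zohanic 'fasepe':
  fasepe → fesepe   (a→e after a consonant, before a consonant other than r, m, n, p, b, f, v)
  fesepe → fesipe   (e→i after a consonant, before a labial obstruent)
  fesipe → fesife   (p→f between vowels (before a front vowel))
  fesife → fesifi   (e→i word-finally)
So the Pabele cognate is 'fesifi'.

fesifi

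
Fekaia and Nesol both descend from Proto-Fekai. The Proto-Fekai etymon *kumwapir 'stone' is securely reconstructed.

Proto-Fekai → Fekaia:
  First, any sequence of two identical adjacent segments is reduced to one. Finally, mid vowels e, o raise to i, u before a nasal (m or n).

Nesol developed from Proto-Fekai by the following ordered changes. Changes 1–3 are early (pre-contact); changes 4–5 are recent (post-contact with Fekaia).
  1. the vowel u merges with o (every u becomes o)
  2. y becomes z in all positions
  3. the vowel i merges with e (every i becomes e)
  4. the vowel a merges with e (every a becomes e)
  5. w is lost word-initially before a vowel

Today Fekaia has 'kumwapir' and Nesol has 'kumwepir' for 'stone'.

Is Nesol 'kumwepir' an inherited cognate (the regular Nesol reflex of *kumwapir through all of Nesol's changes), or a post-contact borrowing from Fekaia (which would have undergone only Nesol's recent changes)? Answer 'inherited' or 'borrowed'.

borrowed

If inherited, *kumwapir would pass through all of Nesol's changes:
Nesol: start from *kumwapir.
  rule 1 (vowel merger): kumwapir → komwapir
  rule 2: no change — komwapir
  rule 3 (vowel merger): komwapir → komwaper
  rule 4 (vowel merger): komwaper → komweper
  rule 5: no change — komweper
  ⇒ Nesol komweper
If borrowed from Fekaia 'kumwapir' after the early changes, it would undergo only the recent ones:
  rule 4 (vowel merger): kumwapir → kumwepir
  rule 5 (glide loss): no change (kumwepir)
  ⇒ as a loan: kumwepir
Nesol 'kumwepir' matches the loan outcome 'kumwepir', not the inherited 'komweper' — it skipped the early Nesol changes, so it was borrowed from Fekaia.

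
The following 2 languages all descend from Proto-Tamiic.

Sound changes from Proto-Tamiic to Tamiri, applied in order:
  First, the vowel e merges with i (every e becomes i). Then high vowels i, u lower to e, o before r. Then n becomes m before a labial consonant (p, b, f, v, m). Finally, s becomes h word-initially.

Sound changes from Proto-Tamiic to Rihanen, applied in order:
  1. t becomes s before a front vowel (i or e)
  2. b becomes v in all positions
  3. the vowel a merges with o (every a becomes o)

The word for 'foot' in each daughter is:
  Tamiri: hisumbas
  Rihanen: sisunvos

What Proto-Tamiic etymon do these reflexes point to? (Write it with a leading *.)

Position 1: Tamiri has h, Rihanen has s. Taking the neighbouring segments as reconstructed: Tamiri h could go back to *s or *h; Rihanen s could go back to *t or *s — the one source consistent with every daughter is *s.
Position 5: Tamiri has m, Rihanen has n. Rihanen preserves n here (none of its changes turn any other segment into n), so the proto-segment is *n.
Verify the candidate proto-form against each daughter:
Tamiri: *sisunbas > sisumbas > hisumbas  (by nasal place assimilation, debuccalisation)
Rihanen: *sisunbas > sisunvas > sisunvos  (by unconditioned shift, vowel merger)
*sisunbas is the unique common source.

*sisunbas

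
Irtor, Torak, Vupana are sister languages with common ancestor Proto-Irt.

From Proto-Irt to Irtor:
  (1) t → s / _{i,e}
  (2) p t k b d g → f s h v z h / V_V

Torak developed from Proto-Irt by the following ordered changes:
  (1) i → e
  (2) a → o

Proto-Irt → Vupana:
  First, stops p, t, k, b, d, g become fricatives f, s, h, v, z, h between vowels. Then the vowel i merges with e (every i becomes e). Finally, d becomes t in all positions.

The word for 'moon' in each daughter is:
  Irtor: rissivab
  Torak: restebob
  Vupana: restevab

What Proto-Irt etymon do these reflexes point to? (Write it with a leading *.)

Position 6: Irtor has v, Torak has b, Vupana has v. Torak preserves b here (none of its changes turn any other segment into b), so the proto-segment is *b.
Position 4: Irtor has s, Torak has t, Vupana has t. Torak preserves t here (none of its changes turn any other segment into t), so the proto-segment is *t.
Position 5: Irtor has i, Torak has e, Vupana has e. Irtor preserves i here (none of its changes turn any other segment into i), so the proto-segment is *i.
Verify the candidate proto-form against each daughter:
Irtor: *ristibab > rissibab > rissivab  (by palatalisation, intervocalic lenition)
Torak: *ristibab
  ristibab → restebab   [vowel merger]
  restebab → restebob   [vowel merger]
  giving Torak restebob.
Vupana: start from *ristibab.
  rule 1 (intervocalic lenition): ristibab → ristivab
  rule 2 (vowel merger): ristivab → restevab
  rule 3: no change — restevab
  ⇒ Vupana restevab
*ristibab is the unique common source.

*ristibab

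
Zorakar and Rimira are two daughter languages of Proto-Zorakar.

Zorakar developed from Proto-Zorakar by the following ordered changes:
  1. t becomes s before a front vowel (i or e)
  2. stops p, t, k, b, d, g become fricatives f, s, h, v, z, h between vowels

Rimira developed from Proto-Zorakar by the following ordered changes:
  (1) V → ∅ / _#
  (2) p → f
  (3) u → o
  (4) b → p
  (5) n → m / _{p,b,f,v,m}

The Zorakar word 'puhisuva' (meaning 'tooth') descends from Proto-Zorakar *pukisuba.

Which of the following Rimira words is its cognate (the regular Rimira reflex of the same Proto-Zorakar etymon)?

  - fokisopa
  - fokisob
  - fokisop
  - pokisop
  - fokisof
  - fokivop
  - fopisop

Rimira: *pukisuba > pukisub > fukisub > fokisob > fokisop  (by apocope, unconditioned shift, vowel merger, unconditioned shift)
The other candidates each miss or misapply at least one Rimira change.

fokisop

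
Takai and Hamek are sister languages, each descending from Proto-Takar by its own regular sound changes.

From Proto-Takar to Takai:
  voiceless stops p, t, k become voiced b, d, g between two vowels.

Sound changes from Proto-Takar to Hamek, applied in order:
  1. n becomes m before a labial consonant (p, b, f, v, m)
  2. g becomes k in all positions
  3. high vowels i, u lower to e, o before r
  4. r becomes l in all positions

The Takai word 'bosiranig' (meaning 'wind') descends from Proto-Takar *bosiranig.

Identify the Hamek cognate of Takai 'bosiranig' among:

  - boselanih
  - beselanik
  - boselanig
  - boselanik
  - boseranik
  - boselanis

boselanik

Hamek: *bosiranig > bosiranik > boseranik > boselanik  (by unconditioned shift, pre-rhotic lowering, unconditioned shift)
The other candidates each miss or misapply at least one Hamek change.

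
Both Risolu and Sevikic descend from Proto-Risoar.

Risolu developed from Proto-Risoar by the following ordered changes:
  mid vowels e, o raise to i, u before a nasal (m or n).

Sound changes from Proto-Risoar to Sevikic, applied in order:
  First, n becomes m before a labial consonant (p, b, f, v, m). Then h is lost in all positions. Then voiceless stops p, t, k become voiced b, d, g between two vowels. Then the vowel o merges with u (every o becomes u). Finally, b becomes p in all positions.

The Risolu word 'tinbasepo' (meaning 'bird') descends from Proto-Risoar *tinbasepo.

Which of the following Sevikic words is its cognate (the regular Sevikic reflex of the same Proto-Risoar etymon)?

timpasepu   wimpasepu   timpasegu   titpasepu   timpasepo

timpasepu

Sevikic: *tinbasepo
  tinbasepo → timbasepo   [nasal place assimilation]
  timbasepo (rule 2 does not apply)
  timbasepo → timbasebo   [intervocalic voicing]
  timbasebo → timbasebu   [vowel merger]
  timbasebu → timpasepu   [unconditioned shift]
  giving Sevikic timpasepu.
Among the options, 'timpasepu' alone shows every Sevikic change applied in order.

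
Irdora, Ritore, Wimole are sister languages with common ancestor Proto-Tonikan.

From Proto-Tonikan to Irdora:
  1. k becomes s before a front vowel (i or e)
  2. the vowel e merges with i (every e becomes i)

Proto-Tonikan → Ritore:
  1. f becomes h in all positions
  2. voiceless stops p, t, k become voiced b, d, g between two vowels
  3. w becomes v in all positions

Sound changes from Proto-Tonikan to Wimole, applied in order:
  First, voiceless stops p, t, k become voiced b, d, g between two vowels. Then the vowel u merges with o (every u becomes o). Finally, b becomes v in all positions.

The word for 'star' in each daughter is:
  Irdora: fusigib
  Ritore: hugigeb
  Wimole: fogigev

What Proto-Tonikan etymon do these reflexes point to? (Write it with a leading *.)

*fukigeb

Position 2: Irdora has u, Ritore has u, Wimole has o. Irdora preserves u here (none of its changes turn any other segment into u), so the proto-segment is *u.
Position 1: Irdora has f, Ritore has h, Wimole has f. Irdora preserves f here (none of its changes turn any other segment into f), so the proto-segment is *f.
Position 6: Irdora has i, Ritore has e, Wimole has e. Ritore preserves e here (none of its changes turn any other segment into e), so the proto-segment is *e.
Verify the candidate proto-form against each daughter:
Irdora: *fukigeb
  fukigeb → fusigeb   [palatalisation]
  fusigeb → fusigib   [vowel merger]
  giving Irdora fusigib.
Ritore: *fukigeb > hukigeb > hugigeb  (by unconditioned shift, intervocalic voicing)
Wimole: *fukigeb > fugigeb > fogigeb > fogigev  (by intervocalic voicing, vowel merger, unconditioned shift)
*fukigeb is the unique common source.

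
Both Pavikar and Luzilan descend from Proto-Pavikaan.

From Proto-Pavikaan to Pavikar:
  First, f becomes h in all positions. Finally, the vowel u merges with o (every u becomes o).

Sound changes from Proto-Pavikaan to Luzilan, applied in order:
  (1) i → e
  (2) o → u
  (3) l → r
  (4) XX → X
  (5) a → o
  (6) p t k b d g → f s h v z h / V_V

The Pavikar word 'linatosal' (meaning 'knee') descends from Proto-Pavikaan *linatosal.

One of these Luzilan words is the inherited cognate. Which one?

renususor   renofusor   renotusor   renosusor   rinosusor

Luzilan: *linatosal > lenatosal > lenatusal > renatusar > renotusor > renosusor  (by vowel merger, vowel merger, unconditioned shift, vowel merger, intervocalic lenition)
Among the options, 'renosusor' alone shows every Luzilan change applied in order.

renosusor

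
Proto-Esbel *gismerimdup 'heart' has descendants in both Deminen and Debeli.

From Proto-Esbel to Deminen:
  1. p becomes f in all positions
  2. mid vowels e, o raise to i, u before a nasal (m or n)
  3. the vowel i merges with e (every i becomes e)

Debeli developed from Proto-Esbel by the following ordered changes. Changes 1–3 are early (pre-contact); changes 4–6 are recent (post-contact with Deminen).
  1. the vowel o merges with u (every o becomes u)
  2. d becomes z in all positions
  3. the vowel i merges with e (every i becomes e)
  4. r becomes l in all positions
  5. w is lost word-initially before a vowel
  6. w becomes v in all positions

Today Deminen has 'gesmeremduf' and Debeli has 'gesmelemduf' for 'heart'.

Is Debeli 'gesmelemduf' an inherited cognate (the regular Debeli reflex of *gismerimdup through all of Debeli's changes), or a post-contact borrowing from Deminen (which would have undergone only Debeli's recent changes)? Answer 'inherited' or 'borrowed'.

If inherited, *gismerimdup would pass through all of Debeli's changes:
Debeli: start from *gismerimdup.
  rule 1: no change — gismerimdup
  rule 2 (unconditioned shift): gismerimdup → gismerimzup
  rule 3 (vowel merger): gismerimzup → gesmeremzup
  rule 4 (unconditioned shift): gesmeremzup → gesmelemzup
  rule 5: no change — gesmelemzup
  rule 6: no change — gesmelemzup
  ⇒ Debeli gesmelemzup
If borrowed from Deminen 'gesmeremduf' after the early changes, it would undergo only the recent ones:
  rule 4 (unconditioned shift): gesmeremduf → gesmelemduf
  rule 5 (glide loss): no change (gesmelemduf)
  rule 6 (unconditioned shift): no change (gesmelemduf)
  ⇒ as a loan: gesmelemduf
Debeli 'gesmelemduf' matches the loan outcome 'gesmelemduf', not the inherited 'gesmelemzup' — it skipped the early Debeli changes, so it was borrowed from Deminen.

borrowed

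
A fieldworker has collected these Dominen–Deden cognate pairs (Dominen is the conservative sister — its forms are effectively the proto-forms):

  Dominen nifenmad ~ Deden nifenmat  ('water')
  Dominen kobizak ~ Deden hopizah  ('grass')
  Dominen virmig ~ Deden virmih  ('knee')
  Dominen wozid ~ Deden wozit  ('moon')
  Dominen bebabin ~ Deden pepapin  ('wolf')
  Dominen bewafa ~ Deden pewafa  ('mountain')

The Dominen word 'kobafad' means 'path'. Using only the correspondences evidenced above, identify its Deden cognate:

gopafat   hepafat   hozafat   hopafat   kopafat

kobizak ~ hopizah — Dominen k corresponds to Deden h word-initially before a back vowel.
bebabin ~ pepapin — Dominen b corresponds to Deden p between vowels (before a back vowel).
nifenmad ~ nifenmat, wozid ~ wozit — Dominen d corresponds to Deden t word-finally.
Applying these to Dominen 'kobafad':
  kobafad → hobafad   (k→h word-initially before a back vowel)
  hobafad → hopafad   (b→p between vowels (before a back vowel))
  hopafad → hopafat   (d→t word-finally)
So the Deden cognate is 'hopafat'.

hopafat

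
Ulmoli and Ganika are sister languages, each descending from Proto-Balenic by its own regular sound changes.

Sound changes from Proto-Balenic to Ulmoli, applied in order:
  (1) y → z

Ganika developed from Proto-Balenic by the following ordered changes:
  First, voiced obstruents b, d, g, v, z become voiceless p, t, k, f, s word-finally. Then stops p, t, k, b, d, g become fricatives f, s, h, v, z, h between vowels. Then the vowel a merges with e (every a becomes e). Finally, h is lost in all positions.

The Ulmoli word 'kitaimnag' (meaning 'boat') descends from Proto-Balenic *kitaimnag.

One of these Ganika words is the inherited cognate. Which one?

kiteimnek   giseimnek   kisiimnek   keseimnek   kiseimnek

kiseimnek

Ganika: *kitaimnag > kitaimnak > kisaimnak > kiseimnek  (by final devoicing, intervocalic lenition, vowel merger)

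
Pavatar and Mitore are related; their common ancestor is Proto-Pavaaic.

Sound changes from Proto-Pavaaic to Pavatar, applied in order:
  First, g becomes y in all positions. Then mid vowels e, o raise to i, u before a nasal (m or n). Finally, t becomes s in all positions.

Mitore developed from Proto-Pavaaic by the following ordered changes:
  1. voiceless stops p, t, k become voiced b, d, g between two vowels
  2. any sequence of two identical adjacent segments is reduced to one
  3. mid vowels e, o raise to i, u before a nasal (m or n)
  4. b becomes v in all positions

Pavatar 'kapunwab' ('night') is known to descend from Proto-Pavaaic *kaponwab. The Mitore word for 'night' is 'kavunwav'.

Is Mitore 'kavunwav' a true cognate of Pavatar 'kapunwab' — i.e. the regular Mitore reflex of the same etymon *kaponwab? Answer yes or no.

Derive the expected Mitore reflex of *kaponwab:
Mitore: start from *kaponwab.
  rule 1 (intervocalic voicing): kaponwab → kabonwab
  rule 2: no change — kabonwab
  rule 3 (pre-nasal raising): kabonwab → kabunwab
  rule 4 (unconditioned shift): kabunwab → kavunwav
  ⇒ Mitore kavunwav
Mitore 'kavunwav' matches the regular reflex exactly, so the pair is cognate.

yes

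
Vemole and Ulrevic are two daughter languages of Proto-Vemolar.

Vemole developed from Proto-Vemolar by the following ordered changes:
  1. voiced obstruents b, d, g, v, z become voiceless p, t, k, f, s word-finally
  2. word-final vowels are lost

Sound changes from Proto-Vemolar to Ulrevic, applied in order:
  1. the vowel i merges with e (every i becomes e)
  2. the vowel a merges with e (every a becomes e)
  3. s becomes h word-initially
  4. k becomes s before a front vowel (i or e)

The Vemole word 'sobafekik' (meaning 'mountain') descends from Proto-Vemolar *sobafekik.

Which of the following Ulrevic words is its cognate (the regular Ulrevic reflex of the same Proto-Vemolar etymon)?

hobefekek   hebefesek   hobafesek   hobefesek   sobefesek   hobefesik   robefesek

Ulrevic: start from *sobafekik.
  rule 1 (vowel merger): sobafekik → sobafekek
  rule 2 (vowel merger): sobafekek → sobefekek
  rule 3 (debuccalisation): sobefekek → hobefekek
  rule 4 (palatalisation): hobefekek → hobefesek
  ⇒ Ulrevic hobefesek

hobefesek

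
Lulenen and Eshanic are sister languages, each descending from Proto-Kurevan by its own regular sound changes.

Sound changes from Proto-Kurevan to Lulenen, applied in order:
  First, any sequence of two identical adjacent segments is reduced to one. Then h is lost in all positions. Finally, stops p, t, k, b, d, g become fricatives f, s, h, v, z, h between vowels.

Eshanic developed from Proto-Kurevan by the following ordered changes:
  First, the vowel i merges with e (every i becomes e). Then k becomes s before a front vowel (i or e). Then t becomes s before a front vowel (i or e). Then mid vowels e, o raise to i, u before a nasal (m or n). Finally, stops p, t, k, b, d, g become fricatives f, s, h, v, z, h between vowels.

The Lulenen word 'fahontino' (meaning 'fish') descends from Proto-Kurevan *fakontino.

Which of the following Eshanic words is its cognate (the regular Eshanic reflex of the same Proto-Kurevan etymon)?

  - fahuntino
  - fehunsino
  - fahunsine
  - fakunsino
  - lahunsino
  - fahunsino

fahunsino

Eshanic: start from *fakontino.
  rule 1 (vowel merger): fakontino → fakonteno
  rule 2: no change — fakonteno
  rule 3 (palatalisation): fakonteno → fakonseno
  rule 4 (pre-nasal raising): fakonseno → fakunsino
  rule 5 (intervocalic lenition): fakunsino → fahunsino
  ⇒ Eshanic fahunsino
The other candidates each miss or misapply at least one Eshanic change.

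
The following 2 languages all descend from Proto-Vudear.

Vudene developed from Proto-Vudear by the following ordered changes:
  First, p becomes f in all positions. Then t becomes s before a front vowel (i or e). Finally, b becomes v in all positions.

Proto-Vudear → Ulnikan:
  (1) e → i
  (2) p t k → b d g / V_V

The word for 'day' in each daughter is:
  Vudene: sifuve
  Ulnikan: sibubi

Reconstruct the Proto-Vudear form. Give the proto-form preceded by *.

*sipube

Position 6: Vudene has e, Ulnikan has i. Vudene preserves e here (none of its changes turn any other segment into e), so the proto-segment is *e.
Position 5: Vudene has v, Ulnikan has b. Taking the neighbouring segments as reconstructed: Vudene v could go back to *b or *v; Ulnikan b could go back to *p or *b — the one source consistent with every daughter is *b.
Continuing position by position gives *sipube; check it forward:
Vudene: *sipube > sifube > sifuve  (by unconditioned shift, unconditioned shift)
Ulnikan: start from *sipube.
  rule 1 (vowel merger): sipube → sipubi
  rule 2 (intervocalic voicing): sipubi → sibubi
  ⇒ Ulnikan sibubi
Only *sipube yields all of Vudene sifuve, Ulnikan sibubi.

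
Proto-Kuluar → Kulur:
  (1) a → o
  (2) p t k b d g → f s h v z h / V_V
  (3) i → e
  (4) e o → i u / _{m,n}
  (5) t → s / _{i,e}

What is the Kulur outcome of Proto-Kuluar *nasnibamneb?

Kulur: *nasnibamneb > nosnibomneb > nosnivomneb > nosnevomneb > nosnevumneb  (by vowel merger, intervocalic lenition, vowel merger, pre-nasal raising)

nosnevumneb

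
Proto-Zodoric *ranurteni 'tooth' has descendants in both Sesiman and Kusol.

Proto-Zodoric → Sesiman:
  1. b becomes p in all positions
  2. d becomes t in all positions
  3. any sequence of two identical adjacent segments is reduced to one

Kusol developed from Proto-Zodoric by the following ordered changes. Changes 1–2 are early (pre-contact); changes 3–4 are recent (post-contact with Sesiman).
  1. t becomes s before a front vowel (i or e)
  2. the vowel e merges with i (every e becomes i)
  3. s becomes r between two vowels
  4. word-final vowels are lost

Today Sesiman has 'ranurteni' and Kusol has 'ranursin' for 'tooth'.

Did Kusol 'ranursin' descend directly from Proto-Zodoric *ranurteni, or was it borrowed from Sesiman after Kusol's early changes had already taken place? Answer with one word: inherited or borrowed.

inherited

If inherited, *ranurteni would pass through all of Kusol's changes:
Kusol: *ranurteni > ranurseni > ranursini > ranursin  (by palatalisation, vowel merger, apocope)
If borrowed from Sesiman 'ranurteni' after the early changes, it would undergo only the recent ones:
  rule 3 (rhotacism): no change (ranurteni)
  rule 4 (apocope): ranurteni → ranurten
  ⇒ as a loan: ranurten
Kusol 'ranursin' matches the inherited outcome exactly, so it is an inherited cognate, not a loan.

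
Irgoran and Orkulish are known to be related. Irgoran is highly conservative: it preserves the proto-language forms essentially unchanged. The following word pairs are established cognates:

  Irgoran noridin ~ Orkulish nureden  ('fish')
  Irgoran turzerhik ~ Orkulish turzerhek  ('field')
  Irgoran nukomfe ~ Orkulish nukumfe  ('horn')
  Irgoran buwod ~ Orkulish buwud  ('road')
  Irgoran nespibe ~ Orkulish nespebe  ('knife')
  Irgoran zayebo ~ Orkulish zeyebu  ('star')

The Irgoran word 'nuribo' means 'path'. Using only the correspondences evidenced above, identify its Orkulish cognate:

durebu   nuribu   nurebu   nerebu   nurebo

nespibe ~ nespebe — Irgoran i corresponds to Orkulish e after a consonant, before a labial obstruent.
zayebo ~ zeyebu — Irgoran o corresponds to Orkulish u word-finally.
Applying these to Irgoran 'nuribo':
  nuribo → nurebo   (i→e after a consonant, before a labial obstruent)
  nurebo → nurebu   (o→u word-finally)
So the Orkulish cognate is 'nurebu'.

nurebu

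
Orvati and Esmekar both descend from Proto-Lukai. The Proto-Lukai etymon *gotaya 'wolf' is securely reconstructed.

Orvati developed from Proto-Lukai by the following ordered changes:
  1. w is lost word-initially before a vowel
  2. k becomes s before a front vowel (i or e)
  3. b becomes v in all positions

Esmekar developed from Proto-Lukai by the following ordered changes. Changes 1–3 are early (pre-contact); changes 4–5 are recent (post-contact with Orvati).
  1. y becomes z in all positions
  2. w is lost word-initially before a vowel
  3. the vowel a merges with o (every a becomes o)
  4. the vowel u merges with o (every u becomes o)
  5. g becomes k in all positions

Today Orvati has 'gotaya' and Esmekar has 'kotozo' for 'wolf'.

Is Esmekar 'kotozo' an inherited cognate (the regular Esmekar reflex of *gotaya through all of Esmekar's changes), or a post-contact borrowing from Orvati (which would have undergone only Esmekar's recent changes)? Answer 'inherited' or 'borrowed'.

inherited

If inherited, *gotaya would pass through all of Esmekar's changes:
Esmekar: start from *gotaya.
  rule 1 (unconditioned shift): gotaya → gotaza
  rule 2: no change — gotaza
  rule 3 (vowel merger): gotaza → gotozo
  rule 4: no change — gotozo
  rule 5 (unconditioned shift): gotozo → kotozo
  ⇒ Esmekar kotozo
If borrowed from Orvati 'gotaya' after the early changes, it would undergo only the recent ones:
  rule 4 (vowel merger): no change (gotaya)
  rule 5 (unconditioned shift): gotaya → kotaya
  ⇒ as a loan: kotaya
Esmekar 'kotozo' matches the inherited outcome exactly, so it is an inherited cognate, not a loan.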